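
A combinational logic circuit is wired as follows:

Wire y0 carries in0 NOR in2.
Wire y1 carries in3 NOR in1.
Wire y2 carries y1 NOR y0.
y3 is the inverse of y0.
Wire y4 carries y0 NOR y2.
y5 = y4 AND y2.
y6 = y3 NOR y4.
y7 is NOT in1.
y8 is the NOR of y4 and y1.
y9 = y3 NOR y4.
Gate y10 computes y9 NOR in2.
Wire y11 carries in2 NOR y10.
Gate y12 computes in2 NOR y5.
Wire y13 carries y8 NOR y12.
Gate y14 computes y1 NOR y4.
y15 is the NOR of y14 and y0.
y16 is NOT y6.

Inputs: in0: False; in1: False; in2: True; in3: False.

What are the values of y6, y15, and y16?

y0 = in0 NOR in2 = False NOR True = False
y1 = in3 NOR in1 = False NOR False = True
y2 = y1 NOR y0 = True NOR False = False
y3 = NOT y0 = NOT False = True
y4 = y0 NOR y2 = False NOR False = True
y6 = y3 NOR y4 = True NOR True = False
y14 = y1 NOR y4 = True NOR True = False
y15 = y14 NOR y0 = False NOR False = True
y16 = NOT y6 = NOT False = True

y6 = False, y15 = True, y16 = True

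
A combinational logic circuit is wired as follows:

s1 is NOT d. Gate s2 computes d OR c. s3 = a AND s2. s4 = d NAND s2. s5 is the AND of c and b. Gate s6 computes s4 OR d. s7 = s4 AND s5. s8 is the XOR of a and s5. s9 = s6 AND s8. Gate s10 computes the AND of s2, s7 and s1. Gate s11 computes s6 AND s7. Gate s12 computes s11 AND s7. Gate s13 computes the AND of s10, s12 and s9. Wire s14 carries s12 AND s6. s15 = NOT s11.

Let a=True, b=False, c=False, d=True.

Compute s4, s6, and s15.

s2 = d OR c = True OR False = True
s4 = d NAND s2 = True NAND True = False
s5 = c AND b = False AND False = False
s6 = s4 OR d = False OR True = True
s7 = s4 AND s5 = False AND False = False
s11 = s6 AND s7 = True AND False = False
s15 = NOT s11 = NOT False = True

s4 = False, s6 = True, s15 = True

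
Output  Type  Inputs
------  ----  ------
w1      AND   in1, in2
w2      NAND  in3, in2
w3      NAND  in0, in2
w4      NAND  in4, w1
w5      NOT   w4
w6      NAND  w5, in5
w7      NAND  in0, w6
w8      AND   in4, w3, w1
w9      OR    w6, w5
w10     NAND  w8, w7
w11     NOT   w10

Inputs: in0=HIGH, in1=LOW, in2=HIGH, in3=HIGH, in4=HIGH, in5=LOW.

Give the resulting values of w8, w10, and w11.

w1 = in1 AND in2 = LOW AND HIGH = LOW
w3 = in0 NAND in2 = HIGH NAND HIGH = LOW
w4 = in4 NAND w1 = HIGH NAND LOW = HIGH
w5 = NOT w4 = NOT HIGH = LOW
w6 = w5 NAND in5 = LOW NAND LOW = HIGH
w7 = in0 NAND w6 = HIGH NAND HIGH = LOW
w8 = in4 AND w3 AND w1 = HIGH AND LOW AND LOW = LOW
w10 = w8 NAND w7 = LOW NAND LOW = HIGH
w11 = NOT w10 = NOT HIGH = LOW

w8 = LOW  w10 = HIGH  w11 = LOW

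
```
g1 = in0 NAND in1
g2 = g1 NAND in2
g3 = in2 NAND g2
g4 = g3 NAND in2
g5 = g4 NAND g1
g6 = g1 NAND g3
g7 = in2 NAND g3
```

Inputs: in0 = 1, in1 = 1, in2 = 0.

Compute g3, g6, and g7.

g1 = in0 NAND in1 = 1 NAND 1 = 0
g2 = g1 NAND in2 = 0 NAND 0 = 1
g3 = in2 NAND g2 = 0 NAND 1 = 1
g6 = g1 NAND g3 = 0 NAND 1 = 1
g7 = in2 NAND g3 = 0 NAND 1 = 1

g3 = 1  g6 = 1  g7 = 1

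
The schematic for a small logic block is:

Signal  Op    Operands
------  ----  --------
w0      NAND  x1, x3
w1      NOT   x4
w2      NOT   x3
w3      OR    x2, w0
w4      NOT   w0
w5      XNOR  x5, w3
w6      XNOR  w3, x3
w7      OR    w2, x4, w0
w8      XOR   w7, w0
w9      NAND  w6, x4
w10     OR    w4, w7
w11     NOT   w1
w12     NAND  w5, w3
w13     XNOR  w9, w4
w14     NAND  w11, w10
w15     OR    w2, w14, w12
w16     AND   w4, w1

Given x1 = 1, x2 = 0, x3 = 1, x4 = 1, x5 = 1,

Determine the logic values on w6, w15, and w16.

w6 = 0; w15 = 1; w16 = 0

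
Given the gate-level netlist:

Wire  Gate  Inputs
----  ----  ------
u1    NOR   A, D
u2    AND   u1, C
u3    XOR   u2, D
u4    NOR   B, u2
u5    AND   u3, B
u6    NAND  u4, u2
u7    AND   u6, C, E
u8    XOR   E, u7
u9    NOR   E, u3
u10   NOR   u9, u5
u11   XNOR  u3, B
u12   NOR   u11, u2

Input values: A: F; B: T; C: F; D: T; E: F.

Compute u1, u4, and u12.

u1 = A NOR D = F NOR T = F
u2 = u1 AND C = F AND F = F
u3 = u2 XOR D = F XOR T = T
u4 = B NOR u2 = T NOR F = F
u11 = u3 XNOR B = T XNOR T = T
u12 = u11 NOR u2 = T NOR F = F

u1 = F  u4 = F  u12 = F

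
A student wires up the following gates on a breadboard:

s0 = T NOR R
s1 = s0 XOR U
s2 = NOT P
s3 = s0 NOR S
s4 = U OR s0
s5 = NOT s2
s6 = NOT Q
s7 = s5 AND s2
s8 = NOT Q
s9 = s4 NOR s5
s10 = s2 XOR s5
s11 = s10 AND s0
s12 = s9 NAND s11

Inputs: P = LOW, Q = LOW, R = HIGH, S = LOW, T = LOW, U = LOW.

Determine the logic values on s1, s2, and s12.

s0 = T NOR R = LOW NOR HIGH = LOW
s1 = s0 XOR U = LOW XOR LOW = LOW
s2 = NOT P = NOT LOW = HIGH
s4 = U OR s0 = LOW OR LOW = LOW
s5 = NOT s2 = NOT HIGH = LOW
s9 = s4 NOR s5 = LOW NOR LOW = HIGH
s10 = s2 XOR s5 = HIGH XOR LOW = HIGH
s11 = s10 AND s0 = HIGH AND LOW = LOW
s12 = s9 NAND s11 = HIGH NAND LOW = HIGH

s1 = LOW, s2 = HIGH, s12 = HIGH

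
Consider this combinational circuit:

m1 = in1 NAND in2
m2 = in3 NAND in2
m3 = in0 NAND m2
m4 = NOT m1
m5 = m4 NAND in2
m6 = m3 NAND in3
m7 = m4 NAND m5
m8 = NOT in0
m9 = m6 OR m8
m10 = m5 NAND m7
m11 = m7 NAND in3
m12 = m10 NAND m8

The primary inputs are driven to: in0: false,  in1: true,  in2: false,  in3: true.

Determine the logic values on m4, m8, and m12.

m1 = in1 NAND in2 = true NAND false = true
m4 = NOT m1 = NOT true = false
m5 = m4 NAND in2 = false NAND false = true
m7 = m4 NAND m5 = false NAND true = true
m8 = NOT in0 = NOT false = true
m10 = m5 NAND m7 = true NAND true = false
m12 = m10 NAND m8 = false NAND true = true

m4 = false  m8 = true  m12 = true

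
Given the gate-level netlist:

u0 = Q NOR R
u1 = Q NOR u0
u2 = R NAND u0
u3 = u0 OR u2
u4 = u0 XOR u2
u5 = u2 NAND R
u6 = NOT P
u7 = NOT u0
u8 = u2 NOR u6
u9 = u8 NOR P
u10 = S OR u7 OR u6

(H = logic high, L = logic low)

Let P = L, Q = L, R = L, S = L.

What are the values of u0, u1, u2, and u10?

u0 = H, u1 = L, u2 = H, u10 = H

u0 = Q NOR R = L NOR L = H
u1 = Q NOR u0 = L NOR H = L
u2 = R NAND u0 = L NAND H = H
u6 = NOT P = NOT L = H
u7 = NOT u0 = NOT H = L
u10 = S OR u7 OR u6 = L OR L OR H = H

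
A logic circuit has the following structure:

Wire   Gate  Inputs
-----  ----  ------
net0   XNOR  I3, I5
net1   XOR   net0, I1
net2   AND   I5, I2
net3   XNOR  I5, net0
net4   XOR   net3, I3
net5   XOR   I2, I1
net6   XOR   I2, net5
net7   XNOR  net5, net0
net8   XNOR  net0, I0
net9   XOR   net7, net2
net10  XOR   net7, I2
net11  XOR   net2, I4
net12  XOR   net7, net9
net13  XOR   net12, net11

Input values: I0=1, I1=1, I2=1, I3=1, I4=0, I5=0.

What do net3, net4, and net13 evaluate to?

net0 = I3 XNOR I5 = 1 XNOR 0 = 0
net2 = I5 AND I2 = 0 AND 1 = 0
net3 = I5 XNOR net0 = 0 XNOR 0 = 1
net4 = net3 XOR I3 = 1 XOR 1 = 0
net5 = I2 XOR I1 = 1 XOR 1 = 0
net7 = net5 XNOR net0 = 0 XNOR 0 = 1
net9 = net7 XOR net2 = 1 XOR 0 = 1
net11 = net2 XOR I4 = 0 XOR 0 = 0
net12 = net7 XOR net9 = 1 XOR 1 = 0
net13 = net12 XOR net11 = 0 XOR 0 = 0

net3 = 1; net4 = 0; net13 = 0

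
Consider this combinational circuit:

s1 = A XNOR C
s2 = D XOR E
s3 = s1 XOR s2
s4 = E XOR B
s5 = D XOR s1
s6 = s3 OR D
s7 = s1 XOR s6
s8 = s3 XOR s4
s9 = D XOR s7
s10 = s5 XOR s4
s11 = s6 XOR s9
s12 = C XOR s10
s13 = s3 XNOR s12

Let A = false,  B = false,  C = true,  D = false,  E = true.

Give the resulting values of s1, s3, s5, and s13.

s1 = false, s3 = true, s5 = false, s13 = false

s1 = A XNOR C = false XNOR true = false
s2 = D XOR E = false XOR true = true
s3 = s1 XOR s2 = false XOR true = true
s4 = E XOR B = true XOR false = true
s5 = D XOR s1 = false XOR false = false
s10 = s5 XOR s4 = false XOR true = true
s12 = C XOR s10 = true XOR true = false
s13 = s3 XNOR s12 = true XNOR false = false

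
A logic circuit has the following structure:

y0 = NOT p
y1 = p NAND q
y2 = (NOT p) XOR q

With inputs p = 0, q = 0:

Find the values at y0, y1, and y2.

y0 = NOT 0 = 1
y1 = 0 NAND 0 = 1
y2 = (NOT 0) XOR 0 = 1

y0 = 1; y1 = 1; y2 = 1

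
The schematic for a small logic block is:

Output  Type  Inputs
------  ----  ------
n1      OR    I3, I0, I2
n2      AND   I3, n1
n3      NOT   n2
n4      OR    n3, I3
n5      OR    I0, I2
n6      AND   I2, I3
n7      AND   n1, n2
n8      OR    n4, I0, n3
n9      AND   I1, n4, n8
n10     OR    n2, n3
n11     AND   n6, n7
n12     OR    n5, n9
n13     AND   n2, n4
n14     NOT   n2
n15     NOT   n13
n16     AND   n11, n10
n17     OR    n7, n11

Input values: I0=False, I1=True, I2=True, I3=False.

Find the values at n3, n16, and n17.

n1 = I3 OR I0 OR I2 = False OR False OR True = True
n2 = I3 AND n1 = False AND True = False
n3 = NOT n2 = NOT False = True
n6 = I2 AND I3 = True AND False = False
n7 = n1 AND n2 = True AND False = False
n10 = n2 OR n3 = False OR True = True
n11 = n6 AND n7 = False AND False = False
n16 = n11 AND n10 = False AND True = False
n17 = n7 OR n11 = False OR False = False

n3 = True; n16 = False; n17 = False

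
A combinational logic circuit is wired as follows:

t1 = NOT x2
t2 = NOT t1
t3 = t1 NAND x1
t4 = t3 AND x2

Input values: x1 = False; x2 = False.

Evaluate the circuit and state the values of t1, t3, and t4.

t1 = True; t3 = True; t4 = False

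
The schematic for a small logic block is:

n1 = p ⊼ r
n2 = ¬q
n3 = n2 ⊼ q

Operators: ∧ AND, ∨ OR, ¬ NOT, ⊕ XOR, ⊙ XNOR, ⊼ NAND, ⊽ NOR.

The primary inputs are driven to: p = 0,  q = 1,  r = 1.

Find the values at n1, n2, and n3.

n1 = 1, n2 = 0, n3 = 1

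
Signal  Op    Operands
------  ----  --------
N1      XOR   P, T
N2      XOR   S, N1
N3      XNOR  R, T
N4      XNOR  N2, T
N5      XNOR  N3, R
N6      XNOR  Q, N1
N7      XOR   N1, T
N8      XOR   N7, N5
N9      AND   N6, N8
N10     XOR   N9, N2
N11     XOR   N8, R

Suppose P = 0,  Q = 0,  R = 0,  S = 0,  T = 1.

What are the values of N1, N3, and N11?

N1 = 1; N3 = 0; N11 = 1

N1 = P XOR T = 0 XOR 1 = 1
N3 = R XNOR T = 0 XNOR 1 = 0
N5 = N3 XNOR R = 0 XNOR 0 = 1
N7 = N1 XOR T = 1 XOR 1 = 0
N8 = N7 XOR N5 = 0 XOR 1 = 1
N11 = N8 XOR R = 1 XOR 0 = 1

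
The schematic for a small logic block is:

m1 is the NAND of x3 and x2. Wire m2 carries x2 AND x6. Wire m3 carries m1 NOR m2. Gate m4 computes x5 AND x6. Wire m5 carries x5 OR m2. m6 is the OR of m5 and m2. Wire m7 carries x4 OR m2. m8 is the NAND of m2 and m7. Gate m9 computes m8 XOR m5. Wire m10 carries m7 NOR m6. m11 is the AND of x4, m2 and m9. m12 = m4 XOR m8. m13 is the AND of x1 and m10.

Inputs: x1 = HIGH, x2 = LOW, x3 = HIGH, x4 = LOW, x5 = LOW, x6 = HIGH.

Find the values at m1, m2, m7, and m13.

m1 = x3 NAND x2 = HIGH NAND LOW = HIGH
m2 = x2 AND x6 = LOW AND HIGH = LOW
m5 = x5 OR m2 = LOW OR LOW = LOW
m6 = m5 OR m2 = LOW OR LOW = LOW
m7 = x4 OR m2 = LOW OR LOW = LOW
m10 = m7 NOR m6 = LOW NOR LOW = HIGH
m13 = x1 AND m10 = HIGH AND HIGH = HIGH

m1 = HIGH, m2 = LOW, m7 = LOW, m13 = HIGH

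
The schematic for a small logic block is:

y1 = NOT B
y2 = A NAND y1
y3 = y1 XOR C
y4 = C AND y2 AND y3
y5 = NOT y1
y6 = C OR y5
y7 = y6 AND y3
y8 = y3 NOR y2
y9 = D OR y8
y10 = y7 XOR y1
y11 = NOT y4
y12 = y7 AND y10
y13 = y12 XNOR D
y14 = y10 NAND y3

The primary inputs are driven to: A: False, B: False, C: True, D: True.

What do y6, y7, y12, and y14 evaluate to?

y6 = True, y7 = False, y12 = False, y14 = True

y1 = NOT B = NOT False = True
y3 = y1 XOR C = True XOR True = False
y5 = NOT y1 = NOT True = False
y6 = C OR y5 = True OR False = True
y7 = y6 AND y3 = True AND False = False
y10 = y7 XOR y1 = False XOR True = True
y12 = y7 AND y10 = False AND True = False
y14 = y10 NAND y3 = True NAND False = True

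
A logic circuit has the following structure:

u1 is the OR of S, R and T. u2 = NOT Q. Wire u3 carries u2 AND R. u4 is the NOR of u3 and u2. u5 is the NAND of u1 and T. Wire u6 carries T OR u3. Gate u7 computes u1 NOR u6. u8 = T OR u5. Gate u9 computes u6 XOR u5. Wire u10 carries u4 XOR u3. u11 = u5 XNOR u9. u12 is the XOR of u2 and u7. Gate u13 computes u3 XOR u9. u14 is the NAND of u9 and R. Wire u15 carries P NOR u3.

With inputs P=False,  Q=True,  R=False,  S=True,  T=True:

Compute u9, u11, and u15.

u9 = True, u11 = False, u15 = True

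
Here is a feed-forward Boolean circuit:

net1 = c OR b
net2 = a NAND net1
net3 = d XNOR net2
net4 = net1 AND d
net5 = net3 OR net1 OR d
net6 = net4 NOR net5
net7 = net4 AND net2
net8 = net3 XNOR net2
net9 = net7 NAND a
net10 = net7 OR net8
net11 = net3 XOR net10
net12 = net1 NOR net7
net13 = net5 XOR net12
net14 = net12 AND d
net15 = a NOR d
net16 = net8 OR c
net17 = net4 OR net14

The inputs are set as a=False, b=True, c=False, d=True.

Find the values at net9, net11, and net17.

net9 = True  net11 = False  net17 = True

net1 = c OR b = False OR True = True
net2 = a NAND net1 = False NAND True = True
net3 = d XNOR net2 = True XNOR True = True
net4 = net1 AND d = True AND True = True
net7 = net4 AND net2 = True AND True = True
net8 = net3 XNOR net2 = True XNOR True = True
net9 = net7 NAND a = True NAND False = True
net10 = net7 OR net8 = True OR True = True
net11 = net3 XOR net10 = True XOR True = False
net12 = net1 NOR net7 = True NOR True = False
net14 = net12 AND d = False AND True = False
net17 = net4 OR net14 = True OR False = True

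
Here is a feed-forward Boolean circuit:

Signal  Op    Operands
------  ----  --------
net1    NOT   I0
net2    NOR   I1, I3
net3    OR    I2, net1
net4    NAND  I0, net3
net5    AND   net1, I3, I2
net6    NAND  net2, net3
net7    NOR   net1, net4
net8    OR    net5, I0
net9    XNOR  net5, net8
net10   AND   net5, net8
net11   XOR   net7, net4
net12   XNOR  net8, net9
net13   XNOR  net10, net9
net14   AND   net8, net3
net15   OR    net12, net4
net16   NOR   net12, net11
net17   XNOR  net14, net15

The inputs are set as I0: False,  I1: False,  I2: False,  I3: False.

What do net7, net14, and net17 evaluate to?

net1 = NOT I0 = NOT False = True
net3 = I2 OR net1 = False OR True = True
net4 = I0 NAND net3 = False NAND True = True
net5 = net1 AND I3 AND I2 = True AND False AND False = False
net7 = net1 NOR net4 = True NOR True = False
net8 = net5 OR I0 = False OR False = False
net9 = net5 XNOR net8 = False XNOR False = True
net12 = net8 XNOR net9 = False XNOR True = False
net14 = net8 AND net3 = False AND True = False
net15 = net12 OR net4 = False OR True = True
net17 = net14 XNOR net15 = False XNOR True = False

net7 = False; net14 = False; net17 = False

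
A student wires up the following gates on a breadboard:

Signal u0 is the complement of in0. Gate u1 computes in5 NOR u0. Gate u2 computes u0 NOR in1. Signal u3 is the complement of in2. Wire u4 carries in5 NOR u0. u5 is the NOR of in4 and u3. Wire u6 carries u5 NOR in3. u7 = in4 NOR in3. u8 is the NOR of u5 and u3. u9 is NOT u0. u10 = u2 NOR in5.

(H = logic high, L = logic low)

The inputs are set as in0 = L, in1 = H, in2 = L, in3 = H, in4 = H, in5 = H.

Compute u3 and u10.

u3 = H; u10 = L

u0 = NOT in0 = NOT L = H
u2 = u0 NOR in1 = H NOR H = L
u3 = NOT in2 = NOT L = H
u10 = u2 NOR in5 = L NOR H = L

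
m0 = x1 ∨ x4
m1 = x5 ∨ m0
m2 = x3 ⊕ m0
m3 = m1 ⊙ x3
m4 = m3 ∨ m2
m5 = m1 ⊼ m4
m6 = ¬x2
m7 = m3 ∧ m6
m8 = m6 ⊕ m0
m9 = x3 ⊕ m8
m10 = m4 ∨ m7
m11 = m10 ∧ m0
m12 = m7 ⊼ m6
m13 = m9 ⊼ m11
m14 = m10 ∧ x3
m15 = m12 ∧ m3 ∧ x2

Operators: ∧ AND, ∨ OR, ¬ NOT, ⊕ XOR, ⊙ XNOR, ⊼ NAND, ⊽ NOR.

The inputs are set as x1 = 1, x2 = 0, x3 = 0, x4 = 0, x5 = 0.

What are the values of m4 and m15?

m4 = 1, m15 = 0

m0 = x1 OR x4 = 1 OR 0 = 1
m1 = x5 OR m0 = 0 OR 1 = 1
m2 = x3 XOR m0 = 0 XOR 1 = 1
m3 = m1 XNOR x3 = 1 XNOR 0 = 0
m4 = m3 OR m2 = 0 OR 1 = 1
m6 = NOT x2 = NOT 0 = 1
m7 = m3 AND m6 = 0 AND 1 = 0
m12 = m7 NAND m6 = 0 NAND 1 = 1
m15 = m12 AND m3 AND x2 = 1 AND 0 AND 0 = 0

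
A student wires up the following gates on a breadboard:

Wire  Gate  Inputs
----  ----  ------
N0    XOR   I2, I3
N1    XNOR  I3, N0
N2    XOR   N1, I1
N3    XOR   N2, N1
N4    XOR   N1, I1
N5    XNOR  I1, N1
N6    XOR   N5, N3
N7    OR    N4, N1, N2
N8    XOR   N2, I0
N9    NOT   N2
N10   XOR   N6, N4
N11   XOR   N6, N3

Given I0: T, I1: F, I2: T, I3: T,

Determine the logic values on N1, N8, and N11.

N1 = F; N8 = T; N11 = T

N0 = I2 XOR I3 = T XOR T = F
N1 = I3 XNOR N0 = T XNOR F = F
N2 = N1 XOR I1 = F XOR F = F
N3 = N2 XOR N1 = F XOR F = F
N5 = I1 XNOR N1 = F XNOR F = T
N6 = N5 XOR N3 = T XOR F = T
N8 = N2 XOR I0 = F XOR T = T
N11 = N6 XOR N3 = T XOR F = T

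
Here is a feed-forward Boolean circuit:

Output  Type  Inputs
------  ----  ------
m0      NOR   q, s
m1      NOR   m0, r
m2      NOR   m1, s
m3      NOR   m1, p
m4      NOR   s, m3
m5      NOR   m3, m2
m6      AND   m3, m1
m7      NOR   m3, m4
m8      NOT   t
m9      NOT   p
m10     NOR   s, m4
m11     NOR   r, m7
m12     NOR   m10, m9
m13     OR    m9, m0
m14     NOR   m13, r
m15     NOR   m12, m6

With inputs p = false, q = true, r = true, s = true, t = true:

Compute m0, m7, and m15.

m0 = false; m7 = false; m15 = true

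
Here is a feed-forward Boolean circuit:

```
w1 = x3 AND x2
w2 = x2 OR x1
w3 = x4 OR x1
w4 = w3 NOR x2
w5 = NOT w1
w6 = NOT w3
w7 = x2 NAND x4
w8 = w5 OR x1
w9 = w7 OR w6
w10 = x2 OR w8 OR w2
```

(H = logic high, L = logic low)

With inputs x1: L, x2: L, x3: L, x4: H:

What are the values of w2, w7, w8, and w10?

w2 = L  w7 = H  w8 = H  w10 = H

w1 = x3 AND x2 = L AND L = L
w2 = x2 OR x1 = L OR L = L
w5 = NOT w1 = NOT L = H
w7 = x2 NAND x4 = L NAND H = H
w8 = w5 OR x1 = H OR L = H
w10 = x2 OR w8 OR w2 = L OR H OR L = H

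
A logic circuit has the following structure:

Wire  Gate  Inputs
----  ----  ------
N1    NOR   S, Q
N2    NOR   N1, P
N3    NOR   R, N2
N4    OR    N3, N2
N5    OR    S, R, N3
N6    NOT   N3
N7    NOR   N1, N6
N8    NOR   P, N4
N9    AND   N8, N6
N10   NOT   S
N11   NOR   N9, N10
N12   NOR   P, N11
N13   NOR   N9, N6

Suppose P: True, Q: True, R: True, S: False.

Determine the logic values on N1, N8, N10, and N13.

N1 = S NOR Q = False NOR True = False
N2 = N1 NOR P = False NOR True = False
N3 = R NOR N2 = True NOR False = False
N4 = N3 OR N2 = False OR False = False
N6 = NOT N3 = NOT False = True
N8 = P NOR N4 = True NOR False = False
N9 = N8 AND N6 = False AND True = False
N10 = NOT S = NOT False = True
N13 = N9 NOR N6 = False NOR True = False

N1 = False; N8 = False; N10 = True; N13 = False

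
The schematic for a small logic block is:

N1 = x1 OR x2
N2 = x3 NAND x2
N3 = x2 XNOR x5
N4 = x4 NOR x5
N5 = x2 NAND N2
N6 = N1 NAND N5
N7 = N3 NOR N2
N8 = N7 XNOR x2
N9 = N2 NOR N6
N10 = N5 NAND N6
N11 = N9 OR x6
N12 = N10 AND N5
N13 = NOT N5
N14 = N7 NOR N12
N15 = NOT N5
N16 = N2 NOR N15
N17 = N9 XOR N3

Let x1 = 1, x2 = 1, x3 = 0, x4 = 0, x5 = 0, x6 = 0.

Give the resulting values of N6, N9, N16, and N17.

N1 = x1 OR x2 = 1 OR 1 = 1
N2 = x3 NAND x2 = 0 NAND 1 = 1
N3 = x2 XNOR x5 = 1 XNOR 0 = 0
N5 = x2 NAND N2 = 1 NAND 1 = 0
N6 = N1 NAND N5 = 1 NAND 0 = 1
N9 = N2 NOR N6 = 1 NOR 1 = 0
N15 = NOT N5 = NOT 0 = 1
N16 = N2 NOR N15 = 1 NOR 1 = 0
N17 = N9 XOR N3 = 0 XOR 0 = 0

N6 = 1  N9 = 0  N16 = 0  N17 = 0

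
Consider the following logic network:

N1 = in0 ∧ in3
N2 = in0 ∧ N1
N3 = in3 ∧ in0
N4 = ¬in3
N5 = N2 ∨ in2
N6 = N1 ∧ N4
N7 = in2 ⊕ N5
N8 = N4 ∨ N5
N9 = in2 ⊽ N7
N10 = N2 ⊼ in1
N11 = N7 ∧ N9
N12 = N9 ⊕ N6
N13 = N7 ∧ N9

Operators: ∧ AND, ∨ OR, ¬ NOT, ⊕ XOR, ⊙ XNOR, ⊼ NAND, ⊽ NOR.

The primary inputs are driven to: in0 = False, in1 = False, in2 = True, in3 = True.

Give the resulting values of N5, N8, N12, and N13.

N5 = True  N8 = True  N12 = False  N13 = False

N1 = in0 AND in3 = False AND True = False
N2 = in0 AND N1 = False AND False = False
N4 = NOT in3 = NOT True = False
N5 = N2 OR in2 = False OR True = True
N6 = N1 AND N4 = False AND False = False
N7 = in2 XOR N5 = True XOR True = False
N8 = N4 OR N5 = False OR True = True
N9 = in2 NOR N7 = True NOR False = False
N12 = N9 XOR N6 = False XOR False = False
N13 = N7 AND N9 = False AND False = False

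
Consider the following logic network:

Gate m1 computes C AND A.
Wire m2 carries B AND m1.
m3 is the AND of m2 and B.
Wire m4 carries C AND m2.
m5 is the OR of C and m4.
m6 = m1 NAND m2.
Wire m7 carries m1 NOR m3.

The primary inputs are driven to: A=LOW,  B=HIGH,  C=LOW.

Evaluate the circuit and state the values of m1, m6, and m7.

m1 = C AND A = LOW AND LOW = LOW
m2 = B AND m1 = HIGH AND LOW = LOW
m3 = m2 AND B = LOW AND HIGH = LOW
m6 = m1 NAND m2 = LOW NAND LOW = HIGH
m7 = m1 NOR m3 = LOW NOR LOW = HIGH

m1 = LOW, m6 = HIGH, m7 = HIGH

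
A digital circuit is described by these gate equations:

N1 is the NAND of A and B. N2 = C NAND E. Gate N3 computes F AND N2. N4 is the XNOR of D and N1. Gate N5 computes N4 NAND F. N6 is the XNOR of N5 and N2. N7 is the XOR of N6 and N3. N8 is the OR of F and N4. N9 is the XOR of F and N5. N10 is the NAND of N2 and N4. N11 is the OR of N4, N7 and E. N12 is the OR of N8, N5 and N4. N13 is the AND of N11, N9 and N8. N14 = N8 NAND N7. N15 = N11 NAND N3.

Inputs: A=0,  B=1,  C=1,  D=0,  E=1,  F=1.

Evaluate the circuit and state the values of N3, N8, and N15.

N1 = A NAND B = 0 NAND 1 = 1
N2 = C NAND E = 1 NAND 1 = 0
N3 = F AND N2 = 1 AND 0 = 0
N4 = D XNOR N1 = 0 XNOR 1 = 0
N5 = N4 NAND F = 0 NAND 1 = 1
N6 = N5 XNOR N2 = 1 XNOR 0 = 0
N7 = N6 XOR N3 = 0 XOR 0 = 0
N8 = F OR N4 = 1 OR 0 = 1
N11 = N4 OR N7 OR E = 0 OR 0 OR 1 = 1
N15 = N11 NAND N3 = 1 NAND 0 = 1

N3 = 0, N8 = 1, N15 = 1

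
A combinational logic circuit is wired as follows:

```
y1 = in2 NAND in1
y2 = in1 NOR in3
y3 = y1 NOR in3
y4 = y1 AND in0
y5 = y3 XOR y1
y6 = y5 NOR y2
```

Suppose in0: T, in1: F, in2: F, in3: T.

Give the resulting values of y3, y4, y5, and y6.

y1 = in2 NAND in1 = F NAND F = T
y2 = in1 NOR in3 = F NOR T = F
y3 = y1 NOR in3 = T NOR T = F
y4 = y1 AND in0 = T AND T = T
y5 = y3 XOR y1 = F XOR T = T
y6 = y5 NOR y2 = T NOR F = F

y3 = F, y4 = T, y5 = T, y6 = F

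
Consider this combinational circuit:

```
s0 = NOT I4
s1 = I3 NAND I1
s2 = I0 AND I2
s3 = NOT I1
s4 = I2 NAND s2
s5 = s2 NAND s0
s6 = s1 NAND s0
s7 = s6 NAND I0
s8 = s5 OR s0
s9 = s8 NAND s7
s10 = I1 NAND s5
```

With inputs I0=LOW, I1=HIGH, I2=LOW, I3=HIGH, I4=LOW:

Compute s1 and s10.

s1 = LOW; s10 = LOW

s0 = NOT I4 = NOT LOW = HIGH
s1 = I3 NAND I1 = HIGH NAND HIGH = LOW
s2 = I0 AND I2 = LOW AND LOW = LOW
s5 = s2 NAND s0 = LOW NAND HIGH = HIGH
s10 = I1 NAND s5 = HIGH NAND HIGH = LOW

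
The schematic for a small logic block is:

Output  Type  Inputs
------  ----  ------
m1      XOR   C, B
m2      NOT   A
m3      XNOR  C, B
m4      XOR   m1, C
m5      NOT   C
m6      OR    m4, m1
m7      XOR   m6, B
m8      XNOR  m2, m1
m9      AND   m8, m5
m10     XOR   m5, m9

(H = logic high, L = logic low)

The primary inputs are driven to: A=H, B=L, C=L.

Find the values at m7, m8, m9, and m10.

m7 = L, m8 = H, m9 = H, m10 = L

m1 = C XOR B = L XOR L = L
m2 = NOT A = NOT H = L
m4 = m1 XOR C = L XOR L = L
m5 = NOT C = NOT L = H
m6 = m4 OR m1 = L OR L = L
m7 = m6 XOR B = L XOR L = L
m8 = m2 XNOR m1 = L XNOR L = H
m9 = m8 AND m5 = H AND H = H
m10 = m5 XOR m9 = H XOR H = L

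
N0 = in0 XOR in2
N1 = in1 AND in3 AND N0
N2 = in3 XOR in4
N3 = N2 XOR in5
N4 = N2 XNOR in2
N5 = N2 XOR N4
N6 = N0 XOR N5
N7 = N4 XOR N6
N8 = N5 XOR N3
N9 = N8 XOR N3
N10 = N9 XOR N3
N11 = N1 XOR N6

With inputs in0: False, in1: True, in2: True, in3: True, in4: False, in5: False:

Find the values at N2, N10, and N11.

N0 = in0 XOR in2 = False XOR True = True
N1 = in1 AND in3 AND N0 = True AND True AND True = True
N2 = in3 XOR in4 = True XOR False = True
N3 = N2 XOR in5 = True XOR False = True
N4 = N2 XNOR in2 = True XNOR True = True
N5 = N2 XOR N4 = True XOR True = False
N6 = N0 XOR N5 = True XOR False = True
N8 = N5 XOR N3 = False XOR True = True
N9 = N8 XOR N3 = True XOR True = False
N10 = N9 XOR N3 = False XOR True = True
N11 = N1 XOR N6 = True XOR True = False

N2 = True, N10 = True, N11 = False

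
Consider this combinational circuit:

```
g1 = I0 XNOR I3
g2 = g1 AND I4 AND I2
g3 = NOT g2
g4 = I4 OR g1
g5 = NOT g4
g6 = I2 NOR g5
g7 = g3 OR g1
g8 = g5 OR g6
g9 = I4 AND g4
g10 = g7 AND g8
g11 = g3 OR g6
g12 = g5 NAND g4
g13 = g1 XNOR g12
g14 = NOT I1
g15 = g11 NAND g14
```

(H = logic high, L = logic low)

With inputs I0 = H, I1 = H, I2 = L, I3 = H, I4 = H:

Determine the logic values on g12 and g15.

g12 = H; g15 = H

g1 = I0 XNOR I3 = H XNOR H = H
g2 = g1 AND I4 AND I2 = H AND H AND L = L
g3 = NOT g2 = NOT L = H
g4 = I4 OR g1 = H OR H = H
g5 = NOT g4 = NOT H = L
g6 = I2 NOR g5 = L NOR L = H
g11 = g3 OR g6 = H OR H = H
g12 = g5 NAND g4 = L NAND H = H
g14 = NOT I1 = NOT H = L
g15 = g11 NAND g14 = H NAND L = H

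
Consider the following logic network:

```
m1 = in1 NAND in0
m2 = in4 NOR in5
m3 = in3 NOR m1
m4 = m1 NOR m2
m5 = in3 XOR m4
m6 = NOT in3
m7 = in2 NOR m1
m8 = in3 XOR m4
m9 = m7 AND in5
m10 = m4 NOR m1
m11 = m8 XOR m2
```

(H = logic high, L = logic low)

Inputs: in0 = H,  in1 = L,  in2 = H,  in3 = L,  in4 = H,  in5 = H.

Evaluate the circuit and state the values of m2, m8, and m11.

m2 = L  m8 = L  m11 = L

m1 = in1 NAND in0 = L NAND H = H
m2 = in4 NOR in5 = H NOR H = L
m4 = m1 NOR m2 = H NOR L = L
m8 = in3 XOR m4 = L XOR L = L
m11 = m8 XOR m2 = L XOR L = L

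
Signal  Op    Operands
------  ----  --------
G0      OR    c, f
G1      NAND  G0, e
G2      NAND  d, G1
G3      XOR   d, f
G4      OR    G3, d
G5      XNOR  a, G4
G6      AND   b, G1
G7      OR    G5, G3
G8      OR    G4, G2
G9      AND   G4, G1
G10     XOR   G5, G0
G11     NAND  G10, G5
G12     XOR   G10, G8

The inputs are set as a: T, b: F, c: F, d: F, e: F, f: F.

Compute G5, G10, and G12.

G5 = F  G10 = F  G12 = T

G0 = c OR f = F OR F = F
G1 = G0 NAND e = F NAND F = T
G2 = d NAND G1 = F NAND T = T
G3 = d XOR f = F XOR F = F
G4 = G3 OR d = F OR F = F
G5 = a XNOR G4 = T XNOR F = F
G8 = G4 OR G2 = F OR T = T
G10 = G5 XOR G0 = F XOR F = F
G12 = G10 XOR G8 = F XOR T = T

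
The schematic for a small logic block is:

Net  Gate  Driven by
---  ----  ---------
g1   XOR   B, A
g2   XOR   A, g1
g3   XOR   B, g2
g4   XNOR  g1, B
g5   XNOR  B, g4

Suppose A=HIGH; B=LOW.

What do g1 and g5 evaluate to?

g1 = HIGH, g5 = HIGH

g1 = B XOR A = LOW XOR HIGH = HIGH
g4 = g1 XNOR B = HIGH XNOR LOW = LOW
g5 = B XNOR g4 = LOW XNOR LOW = HIGH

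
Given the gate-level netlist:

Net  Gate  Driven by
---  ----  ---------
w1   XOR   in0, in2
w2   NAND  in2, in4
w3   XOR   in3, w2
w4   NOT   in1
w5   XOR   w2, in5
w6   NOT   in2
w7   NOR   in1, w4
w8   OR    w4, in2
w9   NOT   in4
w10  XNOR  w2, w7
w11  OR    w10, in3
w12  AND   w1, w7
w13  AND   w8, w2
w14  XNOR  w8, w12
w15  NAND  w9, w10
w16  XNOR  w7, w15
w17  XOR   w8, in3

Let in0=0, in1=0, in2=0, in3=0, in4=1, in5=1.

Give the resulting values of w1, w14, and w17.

w1 = 0, w14 = 0, w17 = 1

w1 = in0 XOR in2 = 0 XOR 0 = 0
w4 = NOT in1 = NOT 0 = 1
w7 = in1 NOR w4 = 0 NOR 1 = 0
w8 = w4 OR in2 = 1 OR 0 = 1
w12 = w1 AND w7 = 0 AND 0 = 0
w14 = w8 XNOR w12 = 1 XNOR 0 = 0
w17 = w8 XOR in3 = 1 XOR 0 = 1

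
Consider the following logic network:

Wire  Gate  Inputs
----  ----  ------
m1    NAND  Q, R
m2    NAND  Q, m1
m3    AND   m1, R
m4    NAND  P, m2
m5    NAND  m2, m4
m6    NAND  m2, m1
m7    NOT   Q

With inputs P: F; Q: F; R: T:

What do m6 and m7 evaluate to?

m6 = F; m7 = T

m1 = Q NAND R = F NAND T = T
m2 = Q NAND m1 = F NAND T = T
m6 = m2 NAND m1 = T NAND T = F
m7 = NOT Q = NOT F = T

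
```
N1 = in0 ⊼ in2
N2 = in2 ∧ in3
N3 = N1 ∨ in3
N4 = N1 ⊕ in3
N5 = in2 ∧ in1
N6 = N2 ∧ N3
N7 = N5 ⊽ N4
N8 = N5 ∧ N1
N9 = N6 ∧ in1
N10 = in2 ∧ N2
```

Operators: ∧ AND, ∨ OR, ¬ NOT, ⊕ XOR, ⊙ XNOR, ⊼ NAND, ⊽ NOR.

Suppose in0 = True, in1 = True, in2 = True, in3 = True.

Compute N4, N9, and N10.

N4 = True, N9 = True, N10 = True

N1 = in0 NAND in2 = True NAND True = False
N2 = in2 AND in3 = True AND True = True
N3 = N1 OR in3 = False OR True = True
N4 = N1 XOR in3 = False XOR True = True
N6 = N2 AND N3 = True AND True = True
N9 = N6 AND in1 = True AND True = True
N10 = in2 AND N2 = True AND True = True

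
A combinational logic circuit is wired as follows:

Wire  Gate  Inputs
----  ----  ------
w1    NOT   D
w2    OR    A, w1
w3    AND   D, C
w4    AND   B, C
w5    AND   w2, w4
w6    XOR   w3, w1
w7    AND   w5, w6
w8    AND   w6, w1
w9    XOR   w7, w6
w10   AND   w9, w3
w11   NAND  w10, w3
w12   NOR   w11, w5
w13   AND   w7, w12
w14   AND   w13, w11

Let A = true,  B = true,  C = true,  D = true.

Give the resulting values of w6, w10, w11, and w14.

w1 = NOT D = NOT true = false
w2 = A OR w1 = true OR false = true
w3 = D AND C = true AND true = true
w4 = B AND C = true AND true = true
w5 = w2 AND w4 = true AND true = true
w6 = w3 XOR w1 = true XOR false = true
w7 = w5 AND w6 = true AND true = true
w9 = w7 XOR w6 = true XOR true = false
w10 = w9 AND w3 = false AND true = false
w11 = w10 NAND w3 = false NAND true = true
w12 = w11 NOR w5 = true NOR true = false
w13 = w7 AND w12 = true AND false = false
w14 = w13 AND w11 = false AND true = false

w6 = true  w10 = false  w11 = true  w14 = false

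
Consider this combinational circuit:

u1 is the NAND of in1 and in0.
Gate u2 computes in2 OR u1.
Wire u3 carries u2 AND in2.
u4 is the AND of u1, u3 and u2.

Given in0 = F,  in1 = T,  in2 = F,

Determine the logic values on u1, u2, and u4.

u1 = T, u2 = T, u4 = F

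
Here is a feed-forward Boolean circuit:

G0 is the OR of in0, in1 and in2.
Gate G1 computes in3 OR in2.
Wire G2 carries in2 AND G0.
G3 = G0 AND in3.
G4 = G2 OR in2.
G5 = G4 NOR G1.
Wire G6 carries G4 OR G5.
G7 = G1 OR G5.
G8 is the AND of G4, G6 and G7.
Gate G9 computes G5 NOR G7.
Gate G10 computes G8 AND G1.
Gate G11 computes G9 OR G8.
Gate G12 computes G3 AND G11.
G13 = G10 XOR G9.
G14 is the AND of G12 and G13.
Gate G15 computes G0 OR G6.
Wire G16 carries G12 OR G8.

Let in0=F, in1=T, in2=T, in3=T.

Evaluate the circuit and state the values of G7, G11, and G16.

G0 = in0 OR in1 OR in2 = F OR T OR T = T
G1 = in3 OR in2 = T OR T = T
G2 = in2 AND G0 = T AND T = T
G3 = G0 AND in3 = T AND T = T
G4 = G2 OR in2 = T OR T = T
G5 = G4 NOR G1 = T NOR T = F
G6 = G4 OR G5 = T OR F = T
G7 = G1 OR G5 = T OR F = T
G8 = G4 AND G6 AND G7 = T AND T AND T = T
G9 = G5 NOR G7 = F NOR T = F
G11 = G9 OR G8 = F OR T = T
G12 = G3 AND G11 = T AND T = T
G16 = G12 OR G8 = T OR T = T

G7 = T  G11 = T  G16 = T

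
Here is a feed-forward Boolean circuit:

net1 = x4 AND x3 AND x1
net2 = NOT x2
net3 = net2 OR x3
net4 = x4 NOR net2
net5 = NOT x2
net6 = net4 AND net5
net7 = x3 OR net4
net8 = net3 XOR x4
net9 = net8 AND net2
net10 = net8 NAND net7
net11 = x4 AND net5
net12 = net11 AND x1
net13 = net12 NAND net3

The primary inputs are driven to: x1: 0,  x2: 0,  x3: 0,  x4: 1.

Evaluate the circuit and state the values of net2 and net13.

net2 = NOT x2 = NOT 0 = 1
net3 = net2 OR x3 = 1 OR 0 = 1
net5 = NOT x2 = NOT 0 = 1
net11 = x4 AND net5 = 1 AND 1 = 1
net12 = net11 AND x1 = 1 AND 0 = 0
net13 = net12 NAND net3 = 0 NAND 1 = 1

net2 = 1  net13 = 1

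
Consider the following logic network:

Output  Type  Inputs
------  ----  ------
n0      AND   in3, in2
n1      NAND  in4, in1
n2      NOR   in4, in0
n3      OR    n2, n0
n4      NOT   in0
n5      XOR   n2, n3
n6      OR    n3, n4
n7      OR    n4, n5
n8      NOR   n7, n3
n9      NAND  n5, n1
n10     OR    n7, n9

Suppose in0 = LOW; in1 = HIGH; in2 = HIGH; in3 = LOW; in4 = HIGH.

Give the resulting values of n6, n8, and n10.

n0 = in3 AND in2 = LOW AND HIGH = LOW
n1 = in4 NAND in1 = HIGH NAND HIGH = LOW
n2 = in4 NOR in0 = HIGH NOR LOW = LOW
n3 = n2 OR n0 = LOW OR LOW = LOW
n4 = NOT in0 = NOT LOW = HIGH
n5 = n2 XOR n3 = LOW XOR LOW = LOW
n6 = n3 OR n4 = LOW OR HIGH = HIGH
n7 = n4 OR n5 = HIGH OR LOW = HIGH
n8 = n7 NOR n3 = HIGH NOR LOW = LOW
n9 = n5 NAND n1 = LOW NAND LOW = HIGH
n10 = n7 OR n9 = HIGH OR HIGH = HIGH

n6 = HIGH; n8 = LOW; n10 = HIGH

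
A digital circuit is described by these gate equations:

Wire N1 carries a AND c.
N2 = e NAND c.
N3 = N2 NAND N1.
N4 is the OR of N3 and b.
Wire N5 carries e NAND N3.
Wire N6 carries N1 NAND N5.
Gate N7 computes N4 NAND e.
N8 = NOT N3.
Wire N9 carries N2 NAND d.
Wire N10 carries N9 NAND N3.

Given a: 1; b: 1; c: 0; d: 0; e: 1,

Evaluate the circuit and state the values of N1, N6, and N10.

N1 = 0; N6 = 1; N10 = 0

N1 = a AND c = 1 AND 0 = 0
N2 = e NAND c = 1 NAND 0 = 1
N3 = N2 NAND N1 = 1 NAND 0 = 1
N5 = e NAND N3 = 1 NAND 1 = 0
N6 = N1 NAND N5 = 0 NAND 0 = 1
N9 = N2 NAND d = 1 NAND 0 = 1
N10 = N9 NAND N3 = 1 NAND 1 = 0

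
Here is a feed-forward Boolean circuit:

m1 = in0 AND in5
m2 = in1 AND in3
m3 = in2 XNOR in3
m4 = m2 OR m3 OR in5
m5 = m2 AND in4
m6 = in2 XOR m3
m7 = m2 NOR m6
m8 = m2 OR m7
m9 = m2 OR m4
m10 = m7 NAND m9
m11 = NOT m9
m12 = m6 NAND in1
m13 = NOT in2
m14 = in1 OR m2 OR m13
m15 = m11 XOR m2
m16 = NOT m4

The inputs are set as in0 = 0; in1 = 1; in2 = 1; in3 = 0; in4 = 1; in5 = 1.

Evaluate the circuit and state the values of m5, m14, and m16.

m2 = in1 AND in3 = 1 AND 0 = 0
m3 = in2 XNOR in3 = 1 XNOR 0 = 0
m4 = m2 OR m3 OR in5 = 0 OR 0 OR 1 = 1
m5 = m2 AND in4 = 0 AND 1 = 0
m13 = NOT in2 = NOT 1 = 0
m14 = in1 OR m2 OR m13 = 1 OR 0 OR 0 = 1
m16 = NOT m4 = NOT 1 = 0

m5 = 0  m14 = 1  m16 = 0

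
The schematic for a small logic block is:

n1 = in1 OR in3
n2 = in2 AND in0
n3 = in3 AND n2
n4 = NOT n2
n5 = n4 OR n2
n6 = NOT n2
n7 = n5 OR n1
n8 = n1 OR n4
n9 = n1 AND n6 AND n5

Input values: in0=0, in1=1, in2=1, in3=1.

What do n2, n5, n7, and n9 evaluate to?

n2 = 0  n5 = 1  n7 = 1  n9 = 1

n1 = in1 OR in3 = 1 OR 1 = 1
n2 = in2 AND in0 = 1 AND 0 = 0
n4 = NOT n2 = NOT 0 = 1
n5 = n4 OR n2 = 1 OR 0 = 1
n6 = NOT n2 = NOT 0 = 1
n7 = n5 OR n1 = 1 OR 1 = 1
n9 = n1 AND n6 AND n5 = 1 AND 1 AND 1 = 1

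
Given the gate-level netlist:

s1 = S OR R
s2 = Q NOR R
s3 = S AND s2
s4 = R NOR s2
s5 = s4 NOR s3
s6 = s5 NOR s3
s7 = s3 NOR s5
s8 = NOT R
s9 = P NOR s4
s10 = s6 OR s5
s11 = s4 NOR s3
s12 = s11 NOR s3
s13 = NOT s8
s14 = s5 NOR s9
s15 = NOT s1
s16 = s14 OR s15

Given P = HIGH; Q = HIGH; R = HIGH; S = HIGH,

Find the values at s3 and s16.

s3 = LOW, s16 = LOW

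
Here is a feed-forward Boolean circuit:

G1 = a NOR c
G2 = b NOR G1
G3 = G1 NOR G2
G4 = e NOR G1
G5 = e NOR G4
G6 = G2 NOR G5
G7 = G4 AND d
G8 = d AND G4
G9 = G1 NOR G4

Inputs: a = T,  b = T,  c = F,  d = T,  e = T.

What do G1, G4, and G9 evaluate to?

G1 = a NOR c = T NOR F = F
G4 = e NOR G1 = T NOR F = F
G9 = G1 NOR G4 = F NOR F = T

G1 = F, G4 = F, G9 = T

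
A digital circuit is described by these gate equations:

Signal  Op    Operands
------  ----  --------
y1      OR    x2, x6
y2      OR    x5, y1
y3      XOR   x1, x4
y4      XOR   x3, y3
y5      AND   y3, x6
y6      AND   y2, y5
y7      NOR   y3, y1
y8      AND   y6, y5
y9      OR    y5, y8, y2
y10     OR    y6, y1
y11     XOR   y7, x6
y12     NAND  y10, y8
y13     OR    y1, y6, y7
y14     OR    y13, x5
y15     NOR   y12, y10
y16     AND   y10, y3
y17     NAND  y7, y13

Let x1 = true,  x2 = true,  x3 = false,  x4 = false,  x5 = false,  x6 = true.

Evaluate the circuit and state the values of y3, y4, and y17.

y3 = true, y4 = true, y17 = true

y1 = x2 OR x6 = true OR true = true
y2 = x5 OR y1 = false OR true = true
y3 = x1 XOR x4 = true XOR false = true
y4 = x3 XOR y3 = false XOR true = true
y5 = y3 AND x6 = true AND true = true
y6 = y2 AND y5 = true AND true = true
y7 = y3 NOR y1 = true NOR true = false
y13 = y1 OR y6 OR y7 = true OR true OR false = true
y17 = y7 NAND y13 = false NAND true = true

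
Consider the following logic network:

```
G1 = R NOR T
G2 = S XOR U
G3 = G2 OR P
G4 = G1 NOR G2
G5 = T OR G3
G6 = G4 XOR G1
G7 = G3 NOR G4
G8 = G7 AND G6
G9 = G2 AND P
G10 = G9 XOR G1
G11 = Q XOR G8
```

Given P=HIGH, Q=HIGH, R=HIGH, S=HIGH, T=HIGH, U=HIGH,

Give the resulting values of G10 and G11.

G1 = R NOR T = HIGH NOR HIGH = LOW
G2 = S XOR U = HIGH XOR HIGH = LOW
G3 = G2 OR P = LOW OR HIGH = HIGH
G4 = G1 NOR G2 = LOW NOR LOW = HIGH
G6 = G4 XOR G1 = HIGH XOR LOW = HIGH
G7 = G3 NOR G4 = HIGH NOR HIGH = LOW
G8 = G7 AND G6 = LOW AND HIGH = LOW
G9 = G2 AND P = LOW AND HIGH = LOW
G10 = G9 XOR G1 = LOW XOR LOW = LOW
G11 = Q XOR G8 = HIGH XOR LOW = HIGH

G10 = LOW; G11 = HIGH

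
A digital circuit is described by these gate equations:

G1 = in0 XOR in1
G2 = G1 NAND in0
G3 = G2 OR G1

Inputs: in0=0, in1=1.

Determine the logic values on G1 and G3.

G1 = in0 XOR in1 = 0 XOR 1 = 1
G2 = G1 NAND in0 = 1 NAND 0 = 1
G3 = G2 OR G1 = 1 OR 1 = 1

G1 = 1; G3 = 1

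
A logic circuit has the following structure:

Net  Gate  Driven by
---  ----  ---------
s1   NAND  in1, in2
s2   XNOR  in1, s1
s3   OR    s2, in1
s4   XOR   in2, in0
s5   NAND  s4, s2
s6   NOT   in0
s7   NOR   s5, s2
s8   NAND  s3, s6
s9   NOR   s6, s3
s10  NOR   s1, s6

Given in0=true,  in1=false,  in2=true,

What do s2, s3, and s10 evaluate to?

s1 = in1 NAND in2 = false NAND true = true
s2 = in1 XNOR s1 = false XNOR true = false
s3 = s2 OR in1 = false OR false = false
s6 = NOT in0 = NOT true = false
s10 = s1 NOR s6 = true NOR false = false

s2 = false; s3 = false; s10 = false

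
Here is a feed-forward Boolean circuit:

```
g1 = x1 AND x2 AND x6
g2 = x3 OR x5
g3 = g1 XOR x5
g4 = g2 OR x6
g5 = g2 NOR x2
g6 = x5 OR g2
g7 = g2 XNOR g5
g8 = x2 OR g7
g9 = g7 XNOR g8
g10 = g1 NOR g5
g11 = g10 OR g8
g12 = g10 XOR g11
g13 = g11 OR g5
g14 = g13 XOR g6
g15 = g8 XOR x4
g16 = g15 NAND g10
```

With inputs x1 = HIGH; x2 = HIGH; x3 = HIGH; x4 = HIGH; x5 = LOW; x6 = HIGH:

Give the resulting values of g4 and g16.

g1 = x1 AND x2 AND x6 = HIGH AND HIGH AND HIGH = HIGH
g2 = x3 OR x5 = HIGH OR LOW = HIGH
g4 = g2 OR x6 = HIGH OR HIGH = HIGH
g5 = g2 NOR x2 = HIGH NOR HIGH = LOW
g7 = g2 XNOR g5 = HIGH XNOR LOW = LOW
g8 = x2 OR g7 = HIGH OR LOW = HIGH
g10 = g1 NOR g5 = HIGH NOR LOW = LOW
g15 = g8 XOR x4 = HIGH XOR HIGH = LOW
g16 = g15 NAND g10 = LOW NAND LOW = HIGH

g4 = HIGH  g16 = HIGH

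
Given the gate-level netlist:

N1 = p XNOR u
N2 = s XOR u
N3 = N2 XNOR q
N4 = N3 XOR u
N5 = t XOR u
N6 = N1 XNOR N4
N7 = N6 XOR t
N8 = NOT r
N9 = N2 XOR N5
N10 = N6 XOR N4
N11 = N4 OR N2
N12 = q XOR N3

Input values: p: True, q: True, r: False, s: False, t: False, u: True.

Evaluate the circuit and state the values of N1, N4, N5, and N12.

N1 = True; N4 = False; N5 = True; N12 = False

N1 = p XNOR u = True XNOR True = True
N2 = s XOR u = False XOR True = True
N3 = N2 XNOR q = True XNOR True = True
N4 = N3 XOR u = True XOR True = False
N5 = t XOR u = False XOR True = True
N12 = q XOR N3 = True XOR True = False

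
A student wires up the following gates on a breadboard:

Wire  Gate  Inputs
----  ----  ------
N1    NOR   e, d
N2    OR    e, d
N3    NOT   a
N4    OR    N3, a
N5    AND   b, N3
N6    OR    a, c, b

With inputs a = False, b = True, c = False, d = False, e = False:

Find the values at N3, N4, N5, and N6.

N3 = True, N4 = True, N5 = True, N6 = True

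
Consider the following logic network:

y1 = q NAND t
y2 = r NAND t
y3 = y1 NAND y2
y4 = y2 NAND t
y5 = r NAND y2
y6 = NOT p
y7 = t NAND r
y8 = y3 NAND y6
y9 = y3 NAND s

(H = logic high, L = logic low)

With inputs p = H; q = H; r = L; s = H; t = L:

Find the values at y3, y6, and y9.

y3 = L, y6 = L, y9 = H

y1 = q NAND t = H NAND L = H
y2 = r NAND t = L NAND L = H
y3 = y1 NAND y2 = H NAND H = L
y6 = NOT p = NOT H = L
y9 = y3 NAND s = L NAND H = H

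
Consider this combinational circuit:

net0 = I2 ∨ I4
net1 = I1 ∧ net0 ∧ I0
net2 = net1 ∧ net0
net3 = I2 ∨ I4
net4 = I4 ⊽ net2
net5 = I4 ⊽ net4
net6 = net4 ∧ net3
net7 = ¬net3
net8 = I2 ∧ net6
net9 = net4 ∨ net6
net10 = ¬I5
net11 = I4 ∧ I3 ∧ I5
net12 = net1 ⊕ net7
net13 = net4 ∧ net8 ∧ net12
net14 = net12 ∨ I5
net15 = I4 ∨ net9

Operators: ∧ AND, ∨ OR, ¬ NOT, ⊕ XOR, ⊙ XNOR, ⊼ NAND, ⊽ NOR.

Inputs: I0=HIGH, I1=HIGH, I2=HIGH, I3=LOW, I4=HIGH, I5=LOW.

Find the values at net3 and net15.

net0 = I2 OR I4 = HIGH OR HIGH = HIGH
net1 = I1 AND net0 AND I0 = HIGH AND HIGH AND HIGH = HIGH
net2 = net1 AND net0 = HIGH AND HIGH = HIGH
net3 = I2 OR I4 = HIGH OR HIGH = HIGH
net4 = I4 NOR net2 = HIGH NOR HIGH = LOW
net6 = net4 AND net3 = LOW AND HIGH = LOW
net9 = net4 OR net6 = LOW OR LOW = LOW
net15 = I4 OR net9 = HIGH OR LOW = HIGH

net3 = HIGH  net15 = HIGH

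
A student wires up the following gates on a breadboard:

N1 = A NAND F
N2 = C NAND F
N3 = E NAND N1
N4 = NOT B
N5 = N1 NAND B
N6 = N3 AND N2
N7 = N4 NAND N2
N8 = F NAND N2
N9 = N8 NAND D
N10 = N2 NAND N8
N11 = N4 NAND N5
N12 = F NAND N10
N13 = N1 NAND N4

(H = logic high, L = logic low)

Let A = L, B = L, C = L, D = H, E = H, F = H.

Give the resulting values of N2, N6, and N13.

N2 = H; N6 = L; N13 = L

N1 = A NAND F = L NAND H = H
N2 = C NAND F = L NAND H = H
N3 = E NAND N1 = H NAND H = L
N4 = NOT B = NOT L = H
N6 = N3 AND N2 = L AND H = L
N13 = N1 NAND N4 = H NAND H = L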